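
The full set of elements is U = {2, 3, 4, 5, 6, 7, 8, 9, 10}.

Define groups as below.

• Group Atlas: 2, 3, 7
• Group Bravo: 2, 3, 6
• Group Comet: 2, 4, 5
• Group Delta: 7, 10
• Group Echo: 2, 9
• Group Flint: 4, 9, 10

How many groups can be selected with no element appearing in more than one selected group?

Delta, Echo are pairwise disjoint (Delta={7,10}; Echo={2,9}).
Every remaining group overlaps one of these, and no 3 of the listed groups are pairwise disjoint, so 2 is the maximum.

2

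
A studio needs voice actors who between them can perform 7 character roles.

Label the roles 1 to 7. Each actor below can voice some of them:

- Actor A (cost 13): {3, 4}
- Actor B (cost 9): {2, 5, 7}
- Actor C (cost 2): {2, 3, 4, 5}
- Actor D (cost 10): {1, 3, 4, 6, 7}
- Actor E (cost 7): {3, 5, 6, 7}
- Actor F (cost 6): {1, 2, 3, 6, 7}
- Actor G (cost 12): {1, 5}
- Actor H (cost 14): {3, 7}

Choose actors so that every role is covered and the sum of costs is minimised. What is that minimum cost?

8

C, F together cover every role (C ∪ F = {1, 2, 3, 4, 5, 6, 7}); total cost 2 + 6 = 8.
No covering selection has total cost below 8.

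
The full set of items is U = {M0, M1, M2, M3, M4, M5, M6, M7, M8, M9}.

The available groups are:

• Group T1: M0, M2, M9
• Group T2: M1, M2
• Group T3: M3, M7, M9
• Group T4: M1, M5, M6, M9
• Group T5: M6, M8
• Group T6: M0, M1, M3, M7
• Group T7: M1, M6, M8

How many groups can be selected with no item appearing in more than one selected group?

T2, T3, T5 are pairwise disjoint (T2={M1,M2}; T3={M3,M7,M9}; T5={M6,M8}).
Every remaining group overlaps one of these, and no 4 of the listed groups are pairwise disjoint, so 3 is the maximum.

3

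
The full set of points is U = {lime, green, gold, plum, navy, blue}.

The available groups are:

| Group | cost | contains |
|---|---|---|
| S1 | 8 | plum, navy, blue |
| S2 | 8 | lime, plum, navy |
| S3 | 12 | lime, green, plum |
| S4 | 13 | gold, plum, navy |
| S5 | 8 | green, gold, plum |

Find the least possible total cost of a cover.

24

S1, S2, S5 together cover every point (S1 ∪ S2 ∪ S5 = {lime, green, gold, plum, navy, blue}); total cost 8 + 8 + 8 = 24.
No covering selection has total cost below 24.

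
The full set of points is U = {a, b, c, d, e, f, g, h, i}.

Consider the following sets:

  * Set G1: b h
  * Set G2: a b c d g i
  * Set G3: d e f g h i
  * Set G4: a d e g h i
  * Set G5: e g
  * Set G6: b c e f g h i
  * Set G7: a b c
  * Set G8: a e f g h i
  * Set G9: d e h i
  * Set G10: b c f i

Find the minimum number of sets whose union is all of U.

2

G3 and G7 together: G3 ∪ G7 = {a, b, c, d, e, f, g, h, i} — every point is covered.
No single set has all 9 points (the largest, G6, has 7), so 2 is optimal.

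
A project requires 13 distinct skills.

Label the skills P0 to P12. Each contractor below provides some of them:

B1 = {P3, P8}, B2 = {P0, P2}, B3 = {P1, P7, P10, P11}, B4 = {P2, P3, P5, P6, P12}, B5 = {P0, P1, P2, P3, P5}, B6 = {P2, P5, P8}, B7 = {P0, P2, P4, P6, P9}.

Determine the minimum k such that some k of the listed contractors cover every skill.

4

Take {B3, B4, B6, B7}. Their union is {P0, P1, P2, P3, P4, P5, P6, P7, P8, P9, P10, P11, P12}, which is all 13 skills.
No 3 of the 7 contractors cover everything (all 35 combinations miss at least one skill), so 4 is optimal.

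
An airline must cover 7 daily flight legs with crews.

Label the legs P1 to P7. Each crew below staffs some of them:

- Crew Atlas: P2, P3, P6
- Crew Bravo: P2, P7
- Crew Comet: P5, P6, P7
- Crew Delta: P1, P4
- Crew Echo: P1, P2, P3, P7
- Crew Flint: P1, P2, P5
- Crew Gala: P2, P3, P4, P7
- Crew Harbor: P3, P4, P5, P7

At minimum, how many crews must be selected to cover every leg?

Comet and Flint and Harbor together: Comet ∪ Flint ∪ Harbor = {P1, P2, P3, P4, P5, P6, P7} — every leg is covered.
No 2 of the 8 crews cover everything (all 28 combinations miss at least one leg), so 3 is optimal.

3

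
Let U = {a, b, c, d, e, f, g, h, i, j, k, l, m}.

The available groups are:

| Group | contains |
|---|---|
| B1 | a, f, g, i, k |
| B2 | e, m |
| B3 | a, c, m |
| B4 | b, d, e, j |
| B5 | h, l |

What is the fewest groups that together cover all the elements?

4

B1, B3, B4, and B5 cover everything between them: the union {a, b, c, d, e, f, g, h, i, j, k, l, m} is all of U.
Only B3 contains c, so B3 is forced; the remaining 10 elements need at least 3 more groups (each remaining group adds at most 4) — so at least 4 groups are needed, and 4 is optimal.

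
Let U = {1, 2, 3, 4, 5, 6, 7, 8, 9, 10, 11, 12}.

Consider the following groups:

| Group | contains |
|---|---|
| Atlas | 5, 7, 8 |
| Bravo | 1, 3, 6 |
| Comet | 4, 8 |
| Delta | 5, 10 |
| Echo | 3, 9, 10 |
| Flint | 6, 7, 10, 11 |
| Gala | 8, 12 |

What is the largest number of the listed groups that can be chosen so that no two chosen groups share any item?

3

Bravo, Delta, Gala are pairwise disjoint (Bravo={1,3,6}; Delta={5,10}; Gala={8,12}).
Every remaining group overlaps one of these, and no 4 of the listed groups are pairwise disjoint, so 3 is the maximum.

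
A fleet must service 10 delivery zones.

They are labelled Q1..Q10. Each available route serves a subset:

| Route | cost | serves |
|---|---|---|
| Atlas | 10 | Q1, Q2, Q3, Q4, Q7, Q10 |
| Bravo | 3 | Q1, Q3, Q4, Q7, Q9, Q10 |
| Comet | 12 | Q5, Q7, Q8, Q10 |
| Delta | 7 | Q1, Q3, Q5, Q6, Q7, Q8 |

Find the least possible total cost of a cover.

Atlas, Bravo, Delta together cover every zone (Atlas ∪ Bravo ∪ Delta = {Q1, Q2, Q3, Q4, Q5, Q6, Q7, Q8, Q9, Q10}); total cost 10 + 3 + 7 = 20.
No covering selection has total cost below 20.

20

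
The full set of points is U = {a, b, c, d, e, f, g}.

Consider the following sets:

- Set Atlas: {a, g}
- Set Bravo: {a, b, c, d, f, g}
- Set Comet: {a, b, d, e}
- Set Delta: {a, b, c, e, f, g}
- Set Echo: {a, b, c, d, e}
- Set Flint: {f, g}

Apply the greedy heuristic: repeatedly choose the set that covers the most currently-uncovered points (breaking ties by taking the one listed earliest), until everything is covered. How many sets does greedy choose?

2

Greedy: pick Bravo (covers 6 new) → pick Comet (covers 1 new). Total picks: 2.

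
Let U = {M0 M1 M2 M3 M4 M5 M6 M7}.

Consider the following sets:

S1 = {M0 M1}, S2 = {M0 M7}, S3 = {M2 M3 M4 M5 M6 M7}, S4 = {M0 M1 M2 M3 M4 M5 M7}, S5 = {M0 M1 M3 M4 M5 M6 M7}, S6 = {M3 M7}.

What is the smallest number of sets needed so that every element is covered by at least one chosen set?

S3 and S5 cover everything between them: the union {M0, M1, M2, M3, M4, M5, M6, M7} is all of U.
No single set has all 8 elements (the largest, S4, has 7), so 2 is optimal.

2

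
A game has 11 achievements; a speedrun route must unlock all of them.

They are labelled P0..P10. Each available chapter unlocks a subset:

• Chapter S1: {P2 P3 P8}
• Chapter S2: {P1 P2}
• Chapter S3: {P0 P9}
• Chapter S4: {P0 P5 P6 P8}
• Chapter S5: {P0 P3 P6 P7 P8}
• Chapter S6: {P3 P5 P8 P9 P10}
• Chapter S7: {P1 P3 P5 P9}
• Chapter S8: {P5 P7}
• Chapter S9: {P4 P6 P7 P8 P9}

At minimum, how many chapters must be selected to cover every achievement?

4

Take {S2, S4, S6, S9}. Their union is {P0, P1, P2, P3, P4, P5, P6, P7, P8, P9, P10}, which is all 11 achievements.
No 3 of the 9 chapters cover everything (all 84 combinations miss at least one achievement), so 4 is optimal.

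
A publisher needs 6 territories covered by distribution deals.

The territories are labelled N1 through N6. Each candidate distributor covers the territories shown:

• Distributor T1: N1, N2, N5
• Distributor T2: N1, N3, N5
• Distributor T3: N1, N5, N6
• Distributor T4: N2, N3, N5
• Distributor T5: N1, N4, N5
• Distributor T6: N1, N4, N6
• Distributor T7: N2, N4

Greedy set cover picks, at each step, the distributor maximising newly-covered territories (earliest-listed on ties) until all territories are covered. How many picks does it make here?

Greedy: pick T1 (covers 3 new) → pick T6 (covers 2 new) → pick T2 (covers 1 new). Total picks: 3.
(The true minimum cover uses only 2 distributors, so greedy is not optimal here.)

3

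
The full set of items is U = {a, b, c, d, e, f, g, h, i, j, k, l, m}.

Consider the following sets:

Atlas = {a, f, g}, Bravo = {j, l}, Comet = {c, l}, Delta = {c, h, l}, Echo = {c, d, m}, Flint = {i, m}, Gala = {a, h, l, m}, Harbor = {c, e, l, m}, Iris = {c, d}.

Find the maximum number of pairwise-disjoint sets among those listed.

4

Atlas, Bravo, Flint, Iris are pairwise disjoint (Atlas={a,f,g}; Bravo={j,l}; Flint={i,m}; Iris={c,d}).
Every remaining set overlaps one of these, and no 5 of the listed sets are pairwise disjoint, so 4 is the maximum.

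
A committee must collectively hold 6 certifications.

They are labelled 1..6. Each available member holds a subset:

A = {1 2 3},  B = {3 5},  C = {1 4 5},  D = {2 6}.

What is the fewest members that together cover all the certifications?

3

Take {A, C, D}. Their union is {1, 2, 3, 4, 5, 6}, which is all 6 certifications.
Only C contains 4, so C is forced; the remaining 3 certifications need at least 2 more members (each remaining member adds at most 2) — so at least 3 members are needed, and 3 is optimal.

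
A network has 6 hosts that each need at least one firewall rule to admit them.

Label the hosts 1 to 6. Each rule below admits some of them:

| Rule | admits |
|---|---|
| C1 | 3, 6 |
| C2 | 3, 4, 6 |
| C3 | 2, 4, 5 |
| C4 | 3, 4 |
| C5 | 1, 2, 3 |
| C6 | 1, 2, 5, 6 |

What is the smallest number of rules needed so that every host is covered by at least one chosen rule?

2

C2 and C6 together: C2 ∪ C6 = {1, 2, 3, 4, 5, 6} — every host is covered.
No single rule has all 6 hosts (the largest, C6, has 4), so 2 is optimal.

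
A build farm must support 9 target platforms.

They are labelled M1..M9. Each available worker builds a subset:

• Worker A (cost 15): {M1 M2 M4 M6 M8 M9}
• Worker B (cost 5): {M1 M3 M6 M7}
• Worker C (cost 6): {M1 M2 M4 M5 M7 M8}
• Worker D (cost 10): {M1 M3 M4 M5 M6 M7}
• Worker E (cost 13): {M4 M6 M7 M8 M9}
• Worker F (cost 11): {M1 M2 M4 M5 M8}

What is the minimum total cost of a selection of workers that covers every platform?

B, C, E together cover every platform (B ∪ C ∪ E = {M1, M2, M3, M4, M5, M6, M7, M8, M9}); total cost 5 + 6 + 13 = 24.
No covering selection has total cost below 24.

24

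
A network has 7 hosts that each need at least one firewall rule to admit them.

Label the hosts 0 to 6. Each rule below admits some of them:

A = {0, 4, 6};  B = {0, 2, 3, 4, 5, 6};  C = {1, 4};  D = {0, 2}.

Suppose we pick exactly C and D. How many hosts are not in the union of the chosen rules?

Union of C, D = {0, 1, 2, 4}.
Not covered: 3, 5, 6 — 3 hosts.

3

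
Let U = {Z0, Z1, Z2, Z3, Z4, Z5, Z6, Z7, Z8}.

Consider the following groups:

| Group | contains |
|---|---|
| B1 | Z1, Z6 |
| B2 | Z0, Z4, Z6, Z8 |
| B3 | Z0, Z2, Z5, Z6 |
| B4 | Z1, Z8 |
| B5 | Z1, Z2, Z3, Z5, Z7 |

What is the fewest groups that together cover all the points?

2

Take {B2, B5}. Their union is {Z0, Z1, Z2, Z3, Z4, Z5, Z6, Z7, Z8}, which is all 9 points.
No single group has all 9 points (the largest, B5, has 5), so 2 is optimal.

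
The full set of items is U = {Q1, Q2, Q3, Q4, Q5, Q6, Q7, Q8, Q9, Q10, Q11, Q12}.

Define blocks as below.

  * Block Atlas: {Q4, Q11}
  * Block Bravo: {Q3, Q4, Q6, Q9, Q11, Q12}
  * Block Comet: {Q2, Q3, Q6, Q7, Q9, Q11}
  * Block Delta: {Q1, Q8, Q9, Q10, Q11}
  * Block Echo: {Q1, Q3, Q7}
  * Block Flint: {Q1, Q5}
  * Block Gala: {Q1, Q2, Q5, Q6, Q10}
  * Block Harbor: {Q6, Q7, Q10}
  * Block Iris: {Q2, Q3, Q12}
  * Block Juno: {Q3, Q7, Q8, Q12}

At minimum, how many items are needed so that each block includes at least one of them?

H = {Q1, Q3, Q4, Q7} meets every block (each contains at least one member of H), and |H| = 4.
The blocks Atlas, Flint, Harbor, Iris are pairwise disjoint, so any hitting set needs a separate item for each — at least 4. Hence 4 is optimal.

4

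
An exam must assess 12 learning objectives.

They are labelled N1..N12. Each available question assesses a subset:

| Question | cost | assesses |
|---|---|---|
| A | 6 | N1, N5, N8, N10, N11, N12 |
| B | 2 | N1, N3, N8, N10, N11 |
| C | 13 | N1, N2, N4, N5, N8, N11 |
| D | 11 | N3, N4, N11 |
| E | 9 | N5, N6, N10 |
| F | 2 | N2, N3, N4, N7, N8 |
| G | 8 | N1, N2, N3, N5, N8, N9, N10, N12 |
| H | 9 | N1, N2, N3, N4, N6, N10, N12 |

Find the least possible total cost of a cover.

21

B, E, F, G together cover every objective (B ∪ E ∪ F ∪ G = {N1, N2, N3, N4, N5, N6, N7, N8, N9, N10, N11, N12}); total cost 2 + 9 + 2 + 8 = 21.
No covering selection has total cost below 21.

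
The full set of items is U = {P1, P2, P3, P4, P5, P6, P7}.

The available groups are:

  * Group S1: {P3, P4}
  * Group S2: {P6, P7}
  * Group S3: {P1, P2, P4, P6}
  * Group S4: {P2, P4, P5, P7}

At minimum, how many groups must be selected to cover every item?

S1, S3, and S4 cover everything between them: the union {P1, P2, P3, P4, P5, P6, P7} is all of U.
Only S3 contains P1, so S3 is forced; the remaining 3 items need at least 2 more groups (each remaining group adds at most 2) — so at least 3 groups are needed, and 3 is optimal.

3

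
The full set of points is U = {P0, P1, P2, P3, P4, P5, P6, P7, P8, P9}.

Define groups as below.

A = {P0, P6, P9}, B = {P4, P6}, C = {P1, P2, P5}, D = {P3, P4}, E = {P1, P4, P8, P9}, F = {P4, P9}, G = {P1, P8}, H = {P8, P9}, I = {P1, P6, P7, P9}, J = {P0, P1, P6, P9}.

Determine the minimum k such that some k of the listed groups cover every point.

C, D, H, I, and J cover everything between them: the union {P0, P1, P2, P3, P4, P5, P6, P7, P8, P9} is all of U.
No 4 of the 10 groups cover everything (all 210 combinations miss at least one point), so 5 is optimal.

5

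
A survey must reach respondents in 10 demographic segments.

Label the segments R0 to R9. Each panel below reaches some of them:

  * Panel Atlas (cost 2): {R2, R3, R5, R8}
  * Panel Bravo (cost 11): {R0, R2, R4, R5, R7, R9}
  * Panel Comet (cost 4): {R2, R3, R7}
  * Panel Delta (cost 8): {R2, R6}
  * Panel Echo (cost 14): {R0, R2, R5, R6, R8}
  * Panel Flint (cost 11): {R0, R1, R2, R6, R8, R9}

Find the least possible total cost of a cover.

Atlas, Bravo, Flint together cover every segment (Atlas ∪ Bravo ∪ Flint = {R0, R1, R2, R3, R4, R5, R6, R7, R8, R9}); total cost 2 + 11 + 11 = 24.
No covering selection has total cost below 24.

24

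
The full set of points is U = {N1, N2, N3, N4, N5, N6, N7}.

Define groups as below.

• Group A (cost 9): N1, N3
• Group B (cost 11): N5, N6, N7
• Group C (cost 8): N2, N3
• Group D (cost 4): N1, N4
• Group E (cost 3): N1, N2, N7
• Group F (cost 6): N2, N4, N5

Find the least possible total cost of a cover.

B, C, D together cover every point (B ∪ C ∪ D = {N1, N2, N3, N4, N5, N6, N7}); total cost 11 + 8 + 4 = 23.
The greedy pick E, F, C, B costs 28; no covering selection beats 23.

23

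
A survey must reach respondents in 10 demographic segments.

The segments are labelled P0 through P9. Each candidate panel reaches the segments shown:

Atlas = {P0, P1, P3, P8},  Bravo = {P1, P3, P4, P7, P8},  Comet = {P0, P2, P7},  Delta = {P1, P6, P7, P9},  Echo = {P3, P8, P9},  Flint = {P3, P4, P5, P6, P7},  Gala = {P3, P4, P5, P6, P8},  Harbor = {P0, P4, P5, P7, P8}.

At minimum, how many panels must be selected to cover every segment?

Take {Comet, Delta, Gala}. Their union is {P0, P1, P2, P3, P4, P5, P6, P7, P8, P9}, which is all 10 segments.
Only Comet contains P2, so Comet is forced; the remaining 7 segments need at least 2 more panels (each remaining panel adds at most 5) — so at least 3 panels are needed, and 3 is optimal.

3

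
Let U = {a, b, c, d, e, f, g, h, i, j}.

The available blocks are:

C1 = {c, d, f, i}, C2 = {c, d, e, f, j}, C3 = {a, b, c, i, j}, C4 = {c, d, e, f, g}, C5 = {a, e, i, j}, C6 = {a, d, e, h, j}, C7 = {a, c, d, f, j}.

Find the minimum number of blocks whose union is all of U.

3

C3 and C4 and C6 together: C3 ∪ C4 ∪ C6 = {a, b, c, d, e, f, g, h, i, j} — every point is covered.
Only C3 contains b, so C3 is forced; the remaining 5 points need at least 2 more blocks (each remaining block adds at most 4) — so at least 3 blocks are needed, and 3 is optimal.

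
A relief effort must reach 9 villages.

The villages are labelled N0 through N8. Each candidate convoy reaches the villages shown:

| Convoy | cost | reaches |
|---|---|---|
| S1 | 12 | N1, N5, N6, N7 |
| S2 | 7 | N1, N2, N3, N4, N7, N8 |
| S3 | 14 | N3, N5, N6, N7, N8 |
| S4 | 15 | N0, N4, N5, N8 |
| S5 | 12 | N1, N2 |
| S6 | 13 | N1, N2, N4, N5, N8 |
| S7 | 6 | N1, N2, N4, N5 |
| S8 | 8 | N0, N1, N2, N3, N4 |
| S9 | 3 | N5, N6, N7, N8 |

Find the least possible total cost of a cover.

11

S8, S9 together cover every village (S8 ∪ S9 = {N0, N1, N2, N3, N4, N5, N6, N7, N8}); total cost 8 + 3 = 11.
No covering selection has total cost below 11.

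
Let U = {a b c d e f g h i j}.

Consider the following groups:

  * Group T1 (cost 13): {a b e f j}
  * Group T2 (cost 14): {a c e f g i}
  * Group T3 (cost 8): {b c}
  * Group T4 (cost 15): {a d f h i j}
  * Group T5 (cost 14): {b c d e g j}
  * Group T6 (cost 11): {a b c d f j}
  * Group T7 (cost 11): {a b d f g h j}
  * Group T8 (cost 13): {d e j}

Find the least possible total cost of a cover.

T2, T7 together cover every point (T2 ∪ T7 = {a, b, c, d, e, f, g, h, i, j}); total cost 14 + 11 = 25.
No covering selection has total cost below 25.

25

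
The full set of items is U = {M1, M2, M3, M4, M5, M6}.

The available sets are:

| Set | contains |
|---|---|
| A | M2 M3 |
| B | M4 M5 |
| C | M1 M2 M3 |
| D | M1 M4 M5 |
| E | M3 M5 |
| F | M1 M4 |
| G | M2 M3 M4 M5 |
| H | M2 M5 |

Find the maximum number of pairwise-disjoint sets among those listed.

F, H are pairwise disjoint (F={M1,M4}; H={M2,M5}).
Every remaining set overlaps one of these, and no 3 of the listed sets are pairwise disjoint, so 2 is the maximum.

2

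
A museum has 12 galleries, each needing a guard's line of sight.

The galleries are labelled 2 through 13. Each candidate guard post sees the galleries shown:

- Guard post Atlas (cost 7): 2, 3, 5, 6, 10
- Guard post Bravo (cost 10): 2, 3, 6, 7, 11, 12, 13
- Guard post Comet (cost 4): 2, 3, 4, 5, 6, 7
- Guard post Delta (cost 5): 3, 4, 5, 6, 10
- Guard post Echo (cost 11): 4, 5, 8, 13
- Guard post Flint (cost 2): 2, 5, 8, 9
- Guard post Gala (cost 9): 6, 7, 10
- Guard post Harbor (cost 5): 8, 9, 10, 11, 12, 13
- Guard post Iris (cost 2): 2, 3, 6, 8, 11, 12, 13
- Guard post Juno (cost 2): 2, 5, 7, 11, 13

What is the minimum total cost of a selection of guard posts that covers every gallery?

9

Comet, Harbor together cover every gallery (Comet ∪ Harbor = {2, 3, 4, 5, 6, 7, 8, 9, 10, 11, 12, 13}); total cost 4 + 5 = 9.
The greedy pick Iris, Flint, Comet, Delta costs 13; no covering selection beats 9.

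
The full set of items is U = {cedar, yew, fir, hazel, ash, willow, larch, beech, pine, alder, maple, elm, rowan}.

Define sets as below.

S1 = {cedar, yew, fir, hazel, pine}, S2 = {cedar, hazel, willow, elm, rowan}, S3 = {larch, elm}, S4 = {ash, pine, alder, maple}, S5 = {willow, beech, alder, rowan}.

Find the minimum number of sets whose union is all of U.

4

S1 and S3 and S4 and S5 together: S1 ∪ S3 ∪ S4 ∪ S5 = {cedar, yew, fir, hazel, ash, willow, larch, beech, pine, alder, maple, elm, rowan} — every item is covered.
Only S3 contains larch, so S3 is forced; the remaining 11 items need at least 3 more sets (each remaining set adds at most 5) — so at least 4 sets are needed, and 4 is optimal.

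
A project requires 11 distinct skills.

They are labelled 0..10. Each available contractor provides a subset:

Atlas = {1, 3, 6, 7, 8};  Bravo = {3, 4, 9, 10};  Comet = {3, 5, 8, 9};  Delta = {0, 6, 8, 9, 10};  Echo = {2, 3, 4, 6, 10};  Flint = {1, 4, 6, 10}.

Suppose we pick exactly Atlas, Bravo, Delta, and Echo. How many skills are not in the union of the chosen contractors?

1

Union of Atlas, Bravo, Delta, Echo = {0, 1, 2, 3, 4, 6, 7, 8, 9, 10}.
Not covered: 5 — 1 skill.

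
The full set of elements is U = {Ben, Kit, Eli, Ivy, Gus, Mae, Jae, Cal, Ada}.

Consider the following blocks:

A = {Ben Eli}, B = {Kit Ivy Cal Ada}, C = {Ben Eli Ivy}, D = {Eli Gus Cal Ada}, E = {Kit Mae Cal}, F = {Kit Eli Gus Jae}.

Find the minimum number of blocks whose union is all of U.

4

C, D, E, and F cover everything between them: the union {Ben, Kit, Eli, Ivy, Gus, Mae, Jae, Cal, Ada} is all of U.
No 3 of the 6 blocks cover everything (all 20 combinations miss at least one element), so 4 is optimal.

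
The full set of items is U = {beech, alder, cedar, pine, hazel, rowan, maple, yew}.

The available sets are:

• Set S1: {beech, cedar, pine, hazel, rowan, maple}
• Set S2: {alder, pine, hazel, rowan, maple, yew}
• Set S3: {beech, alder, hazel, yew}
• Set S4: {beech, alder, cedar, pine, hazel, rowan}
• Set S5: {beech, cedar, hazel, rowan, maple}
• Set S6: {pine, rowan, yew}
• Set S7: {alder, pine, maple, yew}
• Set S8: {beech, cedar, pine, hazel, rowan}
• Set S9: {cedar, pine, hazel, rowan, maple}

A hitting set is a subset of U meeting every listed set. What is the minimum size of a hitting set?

H = {pine, hazel} meets every set (each contains at least one member of H), and |H| = 2.
No single item lies in every set, so at least 2 are needed and 2 is optimal.

2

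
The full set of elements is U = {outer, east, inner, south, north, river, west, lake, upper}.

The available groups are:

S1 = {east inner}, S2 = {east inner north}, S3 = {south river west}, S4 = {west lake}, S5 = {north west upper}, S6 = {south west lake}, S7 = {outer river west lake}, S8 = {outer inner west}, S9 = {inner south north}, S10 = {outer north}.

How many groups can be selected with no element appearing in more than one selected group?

3

S1, S6, S10 are pairwise disjoint (S1={east,inner}; S6={south,west,lake}; S10={outer,north}).
Every remaining group overlaps one of these, and no 4 of the listed groups are pairwise disjoint, so 3 is the maximum.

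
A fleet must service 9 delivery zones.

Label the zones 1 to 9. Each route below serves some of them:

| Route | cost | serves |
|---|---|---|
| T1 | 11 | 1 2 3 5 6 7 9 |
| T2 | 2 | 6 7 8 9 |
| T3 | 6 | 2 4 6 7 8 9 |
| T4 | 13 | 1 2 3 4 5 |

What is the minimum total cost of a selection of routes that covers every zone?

T2, T4 together cover every zone (T2 ∪ T4 = {1, 2, 3, 4, 5, 6, 7, 8, 9}); total cost 2 + 13 = 15.
No covering selection has total cost below 15.

15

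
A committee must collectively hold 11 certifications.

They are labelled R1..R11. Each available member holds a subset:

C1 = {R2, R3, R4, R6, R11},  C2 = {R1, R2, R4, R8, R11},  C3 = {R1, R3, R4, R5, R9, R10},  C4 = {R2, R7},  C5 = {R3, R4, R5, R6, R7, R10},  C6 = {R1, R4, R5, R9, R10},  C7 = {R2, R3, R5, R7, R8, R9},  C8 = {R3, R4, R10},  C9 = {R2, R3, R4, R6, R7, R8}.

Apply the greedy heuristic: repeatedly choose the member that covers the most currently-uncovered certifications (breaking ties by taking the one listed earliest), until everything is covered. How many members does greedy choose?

3

Greedy: pick C3 (covers 6 new) → pick C9 (covers 4 new) → pick C1 (covers 1 new). Total picks: 3.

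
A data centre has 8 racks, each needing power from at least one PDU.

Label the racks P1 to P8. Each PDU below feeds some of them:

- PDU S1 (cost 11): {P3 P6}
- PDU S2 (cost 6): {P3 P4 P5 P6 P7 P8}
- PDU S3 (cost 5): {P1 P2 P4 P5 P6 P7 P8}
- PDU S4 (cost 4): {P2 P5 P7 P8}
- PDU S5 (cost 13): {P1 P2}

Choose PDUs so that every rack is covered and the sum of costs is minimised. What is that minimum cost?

S2, S3 together cover every rack (S2 ∪ S3 = {P1, P2, P3, P4, P5, P6, P7, P8}); total cost 6 + 5 = 11.
No covering selection has total cost below 11.

11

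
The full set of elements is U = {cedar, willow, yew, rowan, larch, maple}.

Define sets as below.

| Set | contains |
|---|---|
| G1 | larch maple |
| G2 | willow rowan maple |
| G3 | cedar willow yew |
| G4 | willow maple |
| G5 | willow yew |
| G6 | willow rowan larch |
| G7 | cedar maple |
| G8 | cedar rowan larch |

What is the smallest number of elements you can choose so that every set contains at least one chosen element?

3

Take H = {cedar, willow, larch}. Each listed set contains at least one of these, so H is a hitting set of size 3.
No choice of 2 elements meets every set, so 3 is the minimum.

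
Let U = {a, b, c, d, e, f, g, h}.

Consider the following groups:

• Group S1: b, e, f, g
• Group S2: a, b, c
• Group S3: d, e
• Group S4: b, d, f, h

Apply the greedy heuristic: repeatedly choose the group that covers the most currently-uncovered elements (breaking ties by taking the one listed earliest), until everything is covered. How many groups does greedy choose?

3

Greedy: pick S1 (covers 4 new) → pick S2 (covers 2 new) → pick S4 (covers 2 new). Total picks: 3.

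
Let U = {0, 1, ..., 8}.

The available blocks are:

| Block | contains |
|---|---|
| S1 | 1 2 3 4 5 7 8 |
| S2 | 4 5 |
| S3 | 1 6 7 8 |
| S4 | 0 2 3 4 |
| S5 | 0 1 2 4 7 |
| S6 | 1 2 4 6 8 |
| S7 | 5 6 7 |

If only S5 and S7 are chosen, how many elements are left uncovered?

Union of S5, S7 = {0, 1, 2, 4, 5, 6, 7}.
Not covered: 3, 8 — 2 elements.

2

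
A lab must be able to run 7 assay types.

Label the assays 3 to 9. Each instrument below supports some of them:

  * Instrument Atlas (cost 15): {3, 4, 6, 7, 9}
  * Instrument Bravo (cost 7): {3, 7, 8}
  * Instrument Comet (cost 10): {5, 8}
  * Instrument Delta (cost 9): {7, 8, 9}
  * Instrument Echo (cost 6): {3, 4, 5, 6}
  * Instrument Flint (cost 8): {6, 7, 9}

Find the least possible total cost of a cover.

15

Delta, Echo together cover every assay (Delta ∪ Echo = {3, 4, 5, 6, 7, 8, 9}); total cost 9 + 6 = 15.
No covering selection has total cost below 15.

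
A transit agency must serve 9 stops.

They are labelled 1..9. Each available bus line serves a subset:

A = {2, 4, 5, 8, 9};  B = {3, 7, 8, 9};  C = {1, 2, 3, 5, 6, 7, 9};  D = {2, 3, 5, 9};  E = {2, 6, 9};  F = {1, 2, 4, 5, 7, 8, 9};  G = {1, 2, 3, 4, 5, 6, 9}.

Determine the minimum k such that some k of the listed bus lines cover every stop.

C and F together: C ∪ F = {1, 2, 3, 4, 5, 6, 7, 8, 9} — every stop is covered.
No single bus line has all 9 stops (the largest, C, has 7), so 2 is optimal.

2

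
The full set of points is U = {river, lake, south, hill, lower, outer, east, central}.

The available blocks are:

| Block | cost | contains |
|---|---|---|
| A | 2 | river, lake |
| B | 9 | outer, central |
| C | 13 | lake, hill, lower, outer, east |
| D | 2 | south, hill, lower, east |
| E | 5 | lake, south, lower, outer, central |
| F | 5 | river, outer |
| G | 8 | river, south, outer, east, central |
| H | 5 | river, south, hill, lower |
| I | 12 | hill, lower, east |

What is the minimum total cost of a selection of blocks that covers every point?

9

A, D, E together cover every point (A ∪ D ∪ E = {river, lake, south, hill, lower, outer, east, central}); total cost 2 + 2 + 5 = 9.
No covering selection has total cost below 9.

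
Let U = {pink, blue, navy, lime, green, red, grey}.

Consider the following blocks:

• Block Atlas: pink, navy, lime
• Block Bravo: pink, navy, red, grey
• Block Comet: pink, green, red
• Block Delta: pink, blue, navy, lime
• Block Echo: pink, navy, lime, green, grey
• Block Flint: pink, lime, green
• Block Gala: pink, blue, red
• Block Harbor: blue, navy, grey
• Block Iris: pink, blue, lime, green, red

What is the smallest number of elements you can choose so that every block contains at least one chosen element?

2

Take H = {pink, grey}. Each listed block contains at least one of these, so H is a hitting set of size 2.
The blocks Flint, Harbor are pairwise disjoint, so any hitting set needs a separate element for each — at least 2. Hence 2 is optimal.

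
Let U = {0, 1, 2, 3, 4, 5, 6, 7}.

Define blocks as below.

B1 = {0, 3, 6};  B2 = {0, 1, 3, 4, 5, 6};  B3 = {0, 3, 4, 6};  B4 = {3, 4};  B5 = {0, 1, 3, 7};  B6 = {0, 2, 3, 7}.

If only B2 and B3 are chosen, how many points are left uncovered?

2

Union of B2, B3 = {0, 1, 3, 4, 5, 6}.
Not covered: 2, 7 — 2 points.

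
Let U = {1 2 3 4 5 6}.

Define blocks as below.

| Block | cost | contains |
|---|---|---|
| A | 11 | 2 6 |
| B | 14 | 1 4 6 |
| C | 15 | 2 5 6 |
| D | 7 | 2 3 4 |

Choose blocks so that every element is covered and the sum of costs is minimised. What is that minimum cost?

B, C, D together cover every element (B ∪ C ∪ D = {1, 2, 3, 4, 5, 6}); total cost 14 + 15 + 7 = 36.
No covering selection has total cost below 36.

36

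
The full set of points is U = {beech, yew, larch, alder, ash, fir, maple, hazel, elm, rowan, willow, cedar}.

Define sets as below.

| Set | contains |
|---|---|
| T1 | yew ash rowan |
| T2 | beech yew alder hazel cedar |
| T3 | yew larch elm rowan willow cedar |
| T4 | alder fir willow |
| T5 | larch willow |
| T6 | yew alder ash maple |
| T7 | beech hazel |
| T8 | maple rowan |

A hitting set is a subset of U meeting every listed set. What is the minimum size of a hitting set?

4

H = {beech, larch, alder, rowan} meets every set (each contains at least one member of H), and |H| = 4.
No choice of 3 points meets every set, so 4 is the minimum.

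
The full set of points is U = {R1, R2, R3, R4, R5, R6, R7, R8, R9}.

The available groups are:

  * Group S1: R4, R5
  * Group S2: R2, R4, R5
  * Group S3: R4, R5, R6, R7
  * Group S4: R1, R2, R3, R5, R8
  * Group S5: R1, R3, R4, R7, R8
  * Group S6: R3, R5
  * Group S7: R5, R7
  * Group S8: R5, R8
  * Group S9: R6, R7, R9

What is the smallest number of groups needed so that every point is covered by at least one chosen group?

S1 and S4 and S9 together: S1 ∪ S4 ∪ S9 = {R1, R2, R3, R4, R5, R6, R7, R8, R9} — every point is covered.
Only S9 contains R9, so S9 is forced; the remaining 6 points need at least 2 more groups (each remaining group adds at most 5) — so at least 3 groups are needed, and 3 is optimal.

3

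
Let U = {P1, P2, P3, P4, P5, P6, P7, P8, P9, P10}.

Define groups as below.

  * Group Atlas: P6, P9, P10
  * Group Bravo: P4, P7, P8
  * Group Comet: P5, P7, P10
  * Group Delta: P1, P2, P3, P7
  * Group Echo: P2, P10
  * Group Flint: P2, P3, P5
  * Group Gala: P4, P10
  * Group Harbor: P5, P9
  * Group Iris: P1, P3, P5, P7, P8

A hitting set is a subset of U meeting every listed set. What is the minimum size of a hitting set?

3

H = {P5, P7, P10} meets every group (each contains at least one member of H), and |H| = 3.
The groups Bravo, Echo, Harbor are pairwise disjoint, so any hitting set needs a separate item for each — at least 3. Hence 3 is optimal.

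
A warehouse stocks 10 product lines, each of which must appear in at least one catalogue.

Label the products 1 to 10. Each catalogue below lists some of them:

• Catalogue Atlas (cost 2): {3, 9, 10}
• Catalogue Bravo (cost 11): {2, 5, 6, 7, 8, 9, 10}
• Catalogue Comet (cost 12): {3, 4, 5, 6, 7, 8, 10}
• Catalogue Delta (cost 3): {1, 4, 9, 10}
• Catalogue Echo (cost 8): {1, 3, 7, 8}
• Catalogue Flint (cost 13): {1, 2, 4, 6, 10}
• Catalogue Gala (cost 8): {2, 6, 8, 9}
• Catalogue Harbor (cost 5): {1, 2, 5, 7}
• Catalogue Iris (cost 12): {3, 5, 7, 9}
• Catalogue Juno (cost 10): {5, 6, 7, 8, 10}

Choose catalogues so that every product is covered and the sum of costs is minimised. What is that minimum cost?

16

Atlas, Bravo, Delta together cover every product (Atlas ∪ Bravo ∪ Delta = {1, 2, 3, 4, 5, 6, 7, 8, 9, 10}); total cost 2 + 11 + 3 = 16.
The greedy pick Atlas, Harbor, Delta, Gala costs 18; no covering selection beats 16.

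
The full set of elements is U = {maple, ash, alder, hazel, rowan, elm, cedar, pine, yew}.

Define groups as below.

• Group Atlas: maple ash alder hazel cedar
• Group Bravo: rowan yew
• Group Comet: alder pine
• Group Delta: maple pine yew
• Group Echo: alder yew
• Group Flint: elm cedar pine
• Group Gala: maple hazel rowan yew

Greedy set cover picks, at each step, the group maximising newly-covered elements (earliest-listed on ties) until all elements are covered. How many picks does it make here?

3

Greedy: pick Atlas (covers 5 new) → pick Bravo (covers 2 new) → pick Flint (covers 2 new). Total picks: 3.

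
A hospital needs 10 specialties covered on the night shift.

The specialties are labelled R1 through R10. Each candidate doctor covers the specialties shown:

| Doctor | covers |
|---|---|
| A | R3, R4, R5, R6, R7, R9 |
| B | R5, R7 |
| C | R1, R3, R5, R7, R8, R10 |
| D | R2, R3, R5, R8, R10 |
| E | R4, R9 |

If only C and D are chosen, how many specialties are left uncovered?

Union of C, D = {R1, R2, R3, R5, R7, R8, R10}.
Not covered: R4, R6, R9 — 3 specialties.

3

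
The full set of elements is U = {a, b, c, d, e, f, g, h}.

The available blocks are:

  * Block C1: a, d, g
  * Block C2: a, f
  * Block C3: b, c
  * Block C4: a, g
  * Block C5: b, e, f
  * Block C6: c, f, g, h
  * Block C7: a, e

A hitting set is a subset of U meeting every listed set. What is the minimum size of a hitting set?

3

Take T = {a, b, g}. Each listed block contains at least one of these, so T is a hitting set of size 3.
No choice of 2 elements meets every block, so 3 is the minimum.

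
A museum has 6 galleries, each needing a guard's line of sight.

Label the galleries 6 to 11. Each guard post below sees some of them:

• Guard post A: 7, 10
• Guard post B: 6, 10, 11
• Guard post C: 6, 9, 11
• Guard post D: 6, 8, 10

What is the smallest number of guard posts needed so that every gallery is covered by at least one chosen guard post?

Take {A, C, D}. Their union is {6, 7, 8, 9, 10, 11}, which is all 6 galleries.
Only A contains 7, so A is forced; the remaining 4 galleries need at least 2 more guard posts (each remaining guard post adds at most 3) — so at least 3 guard posts are needed, and 3 is optimal.

3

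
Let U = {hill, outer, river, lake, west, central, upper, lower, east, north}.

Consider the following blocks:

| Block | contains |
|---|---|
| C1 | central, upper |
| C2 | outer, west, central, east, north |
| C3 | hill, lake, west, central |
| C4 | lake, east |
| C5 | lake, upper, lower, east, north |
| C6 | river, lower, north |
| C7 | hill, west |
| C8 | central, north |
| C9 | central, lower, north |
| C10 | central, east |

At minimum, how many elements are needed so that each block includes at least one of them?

Take H = {hill, central, lower, east}. Each listed block contains at least one of these, so H is a hitting set of size 4.
The blocks C1, C4, C6, C7 are pairwise disjoint, so any hitting set needs a separate element for each — at least 4. Hence 4 is optimal.

4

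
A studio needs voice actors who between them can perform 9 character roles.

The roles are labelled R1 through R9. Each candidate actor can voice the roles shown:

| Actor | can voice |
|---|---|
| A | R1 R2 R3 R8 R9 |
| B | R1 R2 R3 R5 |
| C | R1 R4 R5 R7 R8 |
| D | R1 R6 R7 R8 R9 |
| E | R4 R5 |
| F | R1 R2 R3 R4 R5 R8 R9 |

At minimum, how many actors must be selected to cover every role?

2

Take {D, F}. Their union is {R1, R2, R3, R4, R5, R6, R7, R8, R9}, which is all 9 roles.
No single actor has all 9 roles (the largest, F, has 7), so 2 is optimal.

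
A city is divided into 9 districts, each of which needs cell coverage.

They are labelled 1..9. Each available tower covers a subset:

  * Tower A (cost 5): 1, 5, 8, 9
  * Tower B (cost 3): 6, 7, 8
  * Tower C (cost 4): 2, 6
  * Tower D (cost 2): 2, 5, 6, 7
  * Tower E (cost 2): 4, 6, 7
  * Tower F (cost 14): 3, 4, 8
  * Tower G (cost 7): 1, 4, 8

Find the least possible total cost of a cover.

21

A, D, F together cover every district (A ∪ D ∪ F = {1, 2, 3, 4, 5, 6, 7, 8, 9}); total cost 5 + 2 + 14 = 21.
The greedy pick D, A, E, F costs 23; no covering selection beats 21.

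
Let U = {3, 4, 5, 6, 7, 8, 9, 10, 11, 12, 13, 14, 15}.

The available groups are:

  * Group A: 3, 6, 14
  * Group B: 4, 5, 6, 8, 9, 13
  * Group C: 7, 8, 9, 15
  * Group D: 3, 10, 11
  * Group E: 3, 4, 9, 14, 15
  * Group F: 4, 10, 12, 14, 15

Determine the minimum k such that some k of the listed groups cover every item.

4

Take {B, C, D, F}. Their union is {3, 4, 5, 6, 7, 8, 9, 10, 11, 12, 13, 14, 15}, which is all 13 items.
Only C contains 7, so C is forced; the remaining 9 items need at least 3 more groups (each remaining group adds at most 4) — so at least 4 groups are needed, and 4 is optimal.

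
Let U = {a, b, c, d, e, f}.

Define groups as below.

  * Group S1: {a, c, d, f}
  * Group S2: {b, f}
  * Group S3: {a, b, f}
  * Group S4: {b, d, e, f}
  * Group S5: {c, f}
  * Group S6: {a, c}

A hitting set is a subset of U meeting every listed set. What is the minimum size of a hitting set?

Take H = {c, f}. Each listed group contains at least one of these, so H is a hitting set of size 2.
The groups S4, S6 are pairwise disjoint, so any hitting set needs a separate element for each — at least 2. Hence 2 is optimal.

2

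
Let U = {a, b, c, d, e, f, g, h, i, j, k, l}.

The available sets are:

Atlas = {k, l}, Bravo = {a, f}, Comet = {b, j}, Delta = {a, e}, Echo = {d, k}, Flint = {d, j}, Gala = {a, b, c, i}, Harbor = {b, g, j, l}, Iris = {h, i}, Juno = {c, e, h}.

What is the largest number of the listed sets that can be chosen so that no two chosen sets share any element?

Bravo, Echo, Harbor, Juno are pairwise disjoint (Bravo={a,f}; Echo={d,k}; Harbor={b,g,j,l}; Juno={c,e,h}).
Every remaining set overlaps one of these, and no 5 of the listed sets are pairwise disjoint, so 4 is the maximum.

4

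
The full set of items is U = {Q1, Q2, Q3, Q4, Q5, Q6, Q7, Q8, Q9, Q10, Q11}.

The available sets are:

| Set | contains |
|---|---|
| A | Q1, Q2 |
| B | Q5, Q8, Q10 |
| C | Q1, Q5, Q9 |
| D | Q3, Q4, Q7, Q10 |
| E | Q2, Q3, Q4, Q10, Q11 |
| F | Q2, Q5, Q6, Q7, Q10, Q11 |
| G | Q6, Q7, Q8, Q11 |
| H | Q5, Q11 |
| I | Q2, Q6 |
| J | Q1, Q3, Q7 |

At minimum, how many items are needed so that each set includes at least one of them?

3

Take T = {Q2, Q5, Q7}. Each listed set contains at least one of these, so T is a hitting set of size 3.
The sets C, D, I are pairwise disjoint, so any hitting set needs a separate item for each — at least 3. Hence 3 is optimal.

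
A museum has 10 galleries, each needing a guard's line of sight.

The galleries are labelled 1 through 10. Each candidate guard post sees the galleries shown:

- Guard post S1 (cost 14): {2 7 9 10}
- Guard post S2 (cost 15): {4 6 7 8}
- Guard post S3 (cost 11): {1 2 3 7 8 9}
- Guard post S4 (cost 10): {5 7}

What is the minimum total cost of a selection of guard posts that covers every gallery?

50

S1, S2, S3, S4 together cover every gallery (S1 ∪ S2 ∪ S3 ∪ S4 = {1, 2, 3, 4, 5, 6, 7, 8, 9, 10}); total cost 14 + 15 + 11 + 10 = 50.
No covering selection has total cost below 50.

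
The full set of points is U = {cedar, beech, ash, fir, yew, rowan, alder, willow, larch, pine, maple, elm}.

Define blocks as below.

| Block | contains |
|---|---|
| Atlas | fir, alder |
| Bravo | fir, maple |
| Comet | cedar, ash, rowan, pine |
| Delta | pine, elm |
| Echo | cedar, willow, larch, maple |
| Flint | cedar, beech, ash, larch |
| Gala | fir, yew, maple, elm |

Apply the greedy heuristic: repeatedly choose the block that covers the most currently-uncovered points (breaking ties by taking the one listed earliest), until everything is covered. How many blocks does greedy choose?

5

Greedy: pick Comet (covers 4 new) → pick Gala (covers 4 new) → pick Echo (covers 2 new) → pick Atlas (covers 1 new) → pick Flint (covers 1 new). Total picks: 5.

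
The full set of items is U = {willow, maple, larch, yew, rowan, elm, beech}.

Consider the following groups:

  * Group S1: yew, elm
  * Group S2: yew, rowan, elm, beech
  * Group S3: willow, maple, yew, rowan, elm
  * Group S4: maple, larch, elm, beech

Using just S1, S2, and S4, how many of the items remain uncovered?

Union of S1, S2, S4 = {maple, larch, yew, rowan, elm, beech}.
Not covered: willow — 1 item.

1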